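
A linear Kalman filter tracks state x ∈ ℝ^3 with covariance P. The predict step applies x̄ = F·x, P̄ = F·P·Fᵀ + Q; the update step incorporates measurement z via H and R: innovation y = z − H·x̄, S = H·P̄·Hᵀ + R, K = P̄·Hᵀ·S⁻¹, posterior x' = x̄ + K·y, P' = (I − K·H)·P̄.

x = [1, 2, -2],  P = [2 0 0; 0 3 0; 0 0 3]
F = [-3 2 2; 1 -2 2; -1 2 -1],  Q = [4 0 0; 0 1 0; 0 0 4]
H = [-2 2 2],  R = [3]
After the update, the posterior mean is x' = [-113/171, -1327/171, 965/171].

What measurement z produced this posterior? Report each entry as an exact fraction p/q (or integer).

z = [-3]

x̄ = F·x = [-3, -7, 5]
P̄ = F·P·Fᵀ + Q = [46 -6 12; -6 27 -20; 12 -20 21]
S = H·P̄·Hᵀ + R = [171]
K = P̄·Hᵀ·S⁻¹ = [-80/171; 26/171; -22/171]
x' − x̄ = [400/171, -130/171, 110/171] = K·y
y = (KᵀK)⁻¹·Kᵀ·(x' − x̄) = [-5]
z = y + H·x̄ = [-5] + [2] = [-3]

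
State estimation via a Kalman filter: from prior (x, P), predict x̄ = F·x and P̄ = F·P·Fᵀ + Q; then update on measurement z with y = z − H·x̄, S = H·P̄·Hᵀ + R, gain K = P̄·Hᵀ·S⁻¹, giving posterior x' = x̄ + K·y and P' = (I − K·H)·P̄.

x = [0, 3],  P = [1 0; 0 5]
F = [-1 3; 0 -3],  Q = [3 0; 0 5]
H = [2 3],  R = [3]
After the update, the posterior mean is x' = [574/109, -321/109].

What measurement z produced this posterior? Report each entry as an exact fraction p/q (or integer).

z = [2]

x̄ = F·x = [9, -9]
P̄ = F·P·Fᵀ + Q = [49 -45; -45 50]
S = H·P̄·Hᵀ + R = [109]
K = P̄·Hᵀ·S⁻¹ = [-37/109; 60/109]
x' − x̄ = [-407/109, 660/109] = K·y
y = (KᵀK)⁻¹·Kᵀ·(x' − x̄) = [11]
z = y + H·x̄ = [11] + [-9] = [2]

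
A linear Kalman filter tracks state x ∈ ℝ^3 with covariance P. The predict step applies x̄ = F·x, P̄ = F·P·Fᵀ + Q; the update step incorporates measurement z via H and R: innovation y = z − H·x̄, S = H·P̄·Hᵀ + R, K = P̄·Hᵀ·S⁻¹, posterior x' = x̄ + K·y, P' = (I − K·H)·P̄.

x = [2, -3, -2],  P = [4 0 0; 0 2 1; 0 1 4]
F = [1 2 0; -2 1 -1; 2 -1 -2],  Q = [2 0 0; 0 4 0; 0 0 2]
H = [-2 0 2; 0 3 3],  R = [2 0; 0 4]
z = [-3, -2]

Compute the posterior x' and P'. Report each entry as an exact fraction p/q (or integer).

x' = [8101/9794, -5795/19588, -8977/19588]
P' = [48753/4897 -95125/9794 95777/9794; -95125/9794 203323/19588 -196255/19588; 95777/9794 -196255/19588 197699/19588]

x̄ = F·x = [-4, -5, 11]
P̄ = F·P·Fᵀ + Q = [14 -6 0; -6 24 -11; 0 -11 40]
y = z − H·x̄ = [-33, -20]
S = H·P̄·Hᵀ + R = [218 210; 210 382]
K = P̄·Hᵀ·S⁻¹ = [-1729/9794 489/9794; -6005/19588 5301/19588; 6145/19588 1083/19588]
x' = x̄ + K·y = [8101/9794, -5795/19588, -8977/19588]
P' = (I − K·H)·P̄ = [48753/4897 -95125/9794 95777/9794; -95125/9794 203323/19588 -196255/19588; 95777/9794 -196255/19588 197699/19588]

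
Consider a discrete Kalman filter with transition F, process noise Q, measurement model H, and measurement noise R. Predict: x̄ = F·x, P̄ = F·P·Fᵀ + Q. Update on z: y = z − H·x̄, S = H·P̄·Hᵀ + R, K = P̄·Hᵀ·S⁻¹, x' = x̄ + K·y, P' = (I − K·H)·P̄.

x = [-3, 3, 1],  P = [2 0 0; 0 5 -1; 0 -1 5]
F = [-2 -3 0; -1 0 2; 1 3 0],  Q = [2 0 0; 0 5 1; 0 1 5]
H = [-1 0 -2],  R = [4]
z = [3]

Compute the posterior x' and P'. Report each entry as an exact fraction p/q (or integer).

x̄ = F·x = [-3, 5, 6]
P̄ = F·P·Fᵀ + Q = [55 10 -49; 10 27 -7; -49 -7 52]
y = z − H·x̄ = [12]
S = H·P̄·Hᵀ + R = [71]
K = P̄·Hᵀ·S⁻¹ = [43/71; 4/71; -55/71]
x' = x̄ + K·y = [303/71, 403/71, -234/71]
P' = (I − K·H)·P̄ = [2056/71 538/71 -1114/71; 538/71 1901/71 -277/71; -1114/71 -277/71 667/71]

x' = [303/71, 403/71, -234/71]
P' = [2056/71 538/71 -1114/71; 538/71 1901/71 -277/71; -1114/71 -277/71 667/71]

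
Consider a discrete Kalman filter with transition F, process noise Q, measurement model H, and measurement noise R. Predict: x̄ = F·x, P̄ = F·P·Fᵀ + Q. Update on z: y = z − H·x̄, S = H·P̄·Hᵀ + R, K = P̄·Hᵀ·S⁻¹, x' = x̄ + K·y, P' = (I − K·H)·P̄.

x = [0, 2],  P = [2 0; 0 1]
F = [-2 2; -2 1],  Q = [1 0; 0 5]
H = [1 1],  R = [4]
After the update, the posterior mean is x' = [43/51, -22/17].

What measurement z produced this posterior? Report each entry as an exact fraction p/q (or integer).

z = [-1]

x̄ = F·x = [4, 2]
P̄ = F·P·Fᵀ + Q = [13 10; 10 14]
S = H·P̄·Hᵀ + R = [51]
K = P̄·Hᵀ·S⁻¹ = [23/51; 8/17]
x' − x̄ = [-161/51, -56/17] = K·y
y = (KᵀK)⁻¹·Kᵀ·(x' − x̄) = [-7]
z = y + H·x̄ = [-7] + [6] = [-1]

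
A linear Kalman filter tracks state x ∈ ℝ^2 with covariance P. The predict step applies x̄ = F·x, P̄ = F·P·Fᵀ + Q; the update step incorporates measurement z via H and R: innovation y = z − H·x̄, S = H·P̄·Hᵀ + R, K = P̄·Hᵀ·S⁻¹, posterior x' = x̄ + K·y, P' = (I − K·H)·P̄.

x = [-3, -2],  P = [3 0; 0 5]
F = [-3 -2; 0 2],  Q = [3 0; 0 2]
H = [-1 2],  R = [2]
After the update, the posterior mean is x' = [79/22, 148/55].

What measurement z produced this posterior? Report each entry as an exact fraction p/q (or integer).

x̄ = F·x = [13, -4]
P̄ = F·P·Fᵀ + Q = [50 -20; -20 22]
S = H·P̄·Hᵀ + R = [220]
K = P̄·Hᵀ·S⁻¹ = [-9/22; 16/55]
x' − x̄ = [-207/22, 368/55] = K·y
y = (KᵀK)⁻¹·Kᵀ·(x' − x̄) = [23]
z = y + H·x̄ = [23] + [-21] = [2]

z = [2]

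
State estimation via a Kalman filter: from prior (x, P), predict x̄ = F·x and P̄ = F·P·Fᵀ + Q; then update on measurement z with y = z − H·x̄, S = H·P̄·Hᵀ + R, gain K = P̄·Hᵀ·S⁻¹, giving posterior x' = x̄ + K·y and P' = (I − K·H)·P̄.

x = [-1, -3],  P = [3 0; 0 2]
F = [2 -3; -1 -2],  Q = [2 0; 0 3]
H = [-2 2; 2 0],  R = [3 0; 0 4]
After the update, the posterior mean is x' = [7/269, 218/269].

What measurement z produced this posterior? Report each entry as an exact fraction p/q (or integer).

x̄ = F·x = [7, 7]
P̄ = F·P·Fᵀ + Q = [32 6; 6 14]
S = H·P̄·Hᵀ + R = [139 -104; -104 132]
K = P̄·Hᵀ·S⁻¹ = [-52/1883 872/1883; 120/269 119/269]
x' − x̄ = [-1876/269, -1665/269] = K·y
y = (KᵀK)⁻¹·Kᵀ·(x' − x̄) = [1, -15]
z = y + H·x̄ = [1, -15] + [0, 14] = [1, -1]

z = [1, -1]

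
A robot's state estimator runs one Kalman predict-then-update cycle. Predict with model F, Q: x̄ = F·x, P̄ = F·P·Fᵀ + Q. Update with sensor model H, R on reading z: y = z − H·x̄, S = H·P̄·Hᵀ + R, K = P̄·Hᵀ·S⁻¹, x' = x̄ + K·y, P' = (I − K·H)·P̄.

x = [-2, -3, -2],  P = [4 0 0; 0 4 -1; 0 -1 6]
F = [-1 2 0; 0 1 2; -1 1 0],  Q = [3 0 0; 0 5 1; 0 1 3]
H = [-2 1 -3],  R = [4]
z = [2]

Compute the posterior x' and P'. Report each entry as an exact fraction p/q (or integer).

x̄ = F·x = [-4, -7, -1]
P̄ = F·P·Fᵀ + Q = [23 4 12; 4 29 3; 12 3 11]
y = z − H·x̄ = [-2]
S = H·P̄·Hᵀ + R = [334]
K = P̄·Hᵀ·S⁻¹ = [-39/167; 6/167; -27/167]
x' = x̄ + K·y = [-590/167, -1181/167, -113/167]
P' = (I − K·H)·P̄ = [799/167 1136/167 -102/167; 1136/167 4771/167 825/167; -102/167 825/167 379/167]

x' = [-590/167, -1181/167, -113/167]
P' = [799/167 1136/167 -102/167; 1136/167 4771/167 825/167; -102/167 825/167 379/167]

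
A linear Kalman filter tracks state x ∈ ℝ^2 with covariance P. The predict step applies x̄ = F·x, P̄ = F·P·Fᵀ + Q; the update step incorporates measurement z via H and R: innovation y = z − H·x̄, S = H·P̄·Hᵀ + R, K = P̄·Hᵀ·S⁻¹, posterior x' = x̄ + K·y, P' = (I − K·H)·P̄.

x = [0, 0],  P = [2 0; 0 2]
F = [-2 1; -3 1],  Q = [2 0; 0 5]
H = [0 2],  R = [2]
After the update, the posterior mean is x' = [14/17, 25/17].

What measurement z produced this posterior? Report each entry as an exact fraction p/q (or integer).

x̄ = F·x = [0, 0]
P̄ = F·P·Fᵀ + Q = [12 14; 14 25]
S = H·P̄·Hᵀ + R = [102]
K = P̄·Hᵀ·S⁻¹ = [14/51; 25/51]
x' − x̄ = [14/17, 25/17] = K·y
y = (KᵀK)⁻¹·Kᵀ·(x' − x̄) = [3]
z = y + H·x̄ = [3] + [0] = [3]

z = [3]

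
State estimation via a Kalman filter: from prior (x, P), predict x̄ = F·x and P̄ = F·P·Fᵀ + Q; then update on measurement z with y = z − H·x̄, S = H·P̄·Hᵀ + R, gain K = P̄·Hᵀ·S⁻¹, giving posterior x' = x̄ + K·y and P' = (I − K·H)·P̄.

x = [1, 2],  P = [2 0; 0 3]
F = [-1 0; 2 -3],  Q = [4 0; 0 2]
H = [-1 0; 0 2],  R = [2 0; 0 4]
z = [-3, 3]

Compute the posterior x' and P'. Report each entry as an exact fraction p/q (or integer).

x̄ = F·x = [-1, -4]
P̄ = F·P·Fᵀ + Q = [6 -4; -4 37]
y = z − H·x̄ = [-4, 11]
S = H·P̄·Hᵀ + R = [8 8; 8 152]
K = P̄·Hᵀ·S⁻¹ = [-53/72 -1/72; 1/72 35/72]
x' = x̄ + K·y = [43/24, 31/24]
P' = (I − K·H)·P̄ = [53/36 -1/36; -1/36 35/36]

x' = [43/24, 31/24]
P' = [53/36 -1/36; -1/36 35/36]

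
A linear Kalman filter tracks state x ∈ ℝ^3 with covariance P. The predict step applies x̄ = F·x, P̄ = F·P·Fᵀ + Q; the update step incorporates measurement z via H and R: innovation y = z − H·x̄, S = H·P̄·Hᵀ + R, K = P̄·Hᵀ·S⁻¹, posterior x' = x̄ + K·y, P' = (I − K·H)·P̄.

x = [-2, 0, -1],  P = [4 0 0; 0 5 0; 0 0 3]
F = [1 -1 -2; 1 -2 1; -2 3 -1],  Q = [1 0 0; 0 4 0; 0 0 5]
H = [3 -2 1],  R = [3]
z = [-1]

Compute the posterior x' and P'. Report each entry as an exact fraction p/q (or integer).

x' = [-11/10, -11/30, 5/3]
P' = [759/40 1829/120 -157/6; 1829/120 4919/360 -343/18; -157/6 -343/18 371/9]

x̄ = F·x = [0, -3, 5]
P̄ = F·P·Fᵀ + Q = [22 8 -17; 8 31 -41; -17 -41 69]
y = z − H·x̄ = [-12]
S = H·P̄·Hᵀ + R = [360]
K = P̄·Hᵀ·S⁻¹ = [11/120; -79/360; 5/18]
x' = x̄ + K·y = [-11/10, -11/30, 5/3]
P' = (I − K·H)·P̄ = [759/40 1829/120 -157/6; 1829/120 4919/360 -343/18; -157/6 -343/18 371/9]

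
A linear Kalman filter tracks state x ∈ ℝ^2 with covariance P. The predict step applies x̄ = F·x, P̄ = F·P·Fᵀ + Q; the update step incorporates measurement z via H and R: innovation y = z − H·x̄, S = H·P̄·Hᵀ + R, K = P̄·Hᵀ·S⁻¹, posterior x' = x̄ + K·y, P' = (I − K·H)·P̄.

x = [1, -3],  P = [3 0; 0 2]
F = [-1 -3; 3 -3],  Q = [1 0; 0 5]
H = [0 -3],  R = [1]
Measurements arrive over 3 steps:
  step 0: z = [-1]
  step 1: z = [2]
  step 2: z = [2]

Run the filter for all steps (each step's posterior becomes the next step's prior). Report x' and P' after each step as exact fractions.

step 0: x' = [2663/451, 162/451], P' = [9193/451 9/451; 9/451 50/451]
step 1: x' = [-1129040/767971, -12297/18731], P' = [2534657/767971 -663/18731; -663/18731 2080/18731]
step 2: x' = [760045184/251945209, -169326081/251945209], P' = [759872139/251945209 -6673353/251945209; -6673353/251945209 27908582/251945209]

step 0: x̄ = F·x = [8, 12]
step 0: P̄ = F·P·Fᵀ + Q = [22 9; 9 50]
step 0: y = z − H·x̄ = [35]
step 0: S = H·P̄·Hᵀ + R = [451]
step 0: K = P̄·Hᵀ·S⁻¹ = [-27/451; -150/451]
step 0: x' = x̄ + K·y = [2663/451, 162/451]
step 0: P' = (I − K·H)·P̄ = [9193/451 9/451; 9/451 50/451]
step 1: x̄ = F·x = [-3149/451, 183/11]
step 1: P̄ = F·P·Fᵀ + Q = [10148/451 -663/11; -663/11 2080/11]
step 1: y = z − H·x̄ = [571/11]
step 1: S = H·P̄·Hᵀ + R = [18731/11]
step 1: K = P̄·Hᵀ·S⁻¹ = [1989/18731; -6240/18731]
step 1: x' = x̄ + K·y = [-1129040/767971, -12297/18731]
step 1: P' = (I − K·H)·P̄ = [2534657/767971 -663/18731; -663/18731 2080/18731]
step 2: x̄ = F·x = [2641571/767971, -1874589/767971]
step 2: P̄ = F·P·Fᵀ + Q = [3907050/767971 -6673353/767971; -6673353/767971 27908582/767971]
step 2: y = z − H·x̄ = [-4087825/767971]
step 2: S = H·P̄·Hᵀ + R = [251945209/767971]
step 2: K = P̄·Hᵀ·S⁻¹ = [20020059/251945209; -83725746/251945209]
step 2: x' = x̄ + K·y = [760045184/251945209, -169326081/251945209]
step 2: P' = (I − K·H)·P̄ = [759872139/251945209 -6673353/251945209; -6673353/251945209 27908582/251945209]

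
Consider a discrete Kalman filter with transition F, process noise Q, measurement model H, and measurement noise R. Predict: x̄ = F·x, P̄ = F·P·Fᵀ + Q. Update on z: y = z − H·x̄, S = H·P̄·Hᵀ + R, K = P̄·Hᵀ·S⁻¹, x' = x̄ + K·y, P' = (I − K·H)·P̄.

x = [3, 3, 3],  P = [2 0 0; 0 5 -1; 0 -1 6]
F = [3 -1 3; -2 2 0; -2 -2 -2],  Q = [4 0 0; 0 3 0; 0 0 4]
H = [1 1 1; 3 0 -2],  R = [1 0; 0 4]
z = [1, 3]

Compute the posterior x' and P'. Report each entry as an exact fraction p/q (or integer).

x' = [-1504/4185, 54017/16740, -3041/1395]
P' = [19966/4185 -92689/8370 9374/1395; -92689/8370 921197/33480 -46091/2790; 9374/1395 -46091/2790 4846/465]

x̄ = F·x = [15, 0, -18]
P̄ = F·P·Fᵀ + Q = [87 -28 -34; -28 31 -8; -34 -8 48]
y = z − H·x̄ = [4, -78]
S = H·P̄·Hᵀ + R = [27 63; 63 1387]
K = P̄·Hᵀ·S⁻¹ = [3487/8370 203/930; -2651/33480 -169/3720; 1733/2790 -53/310]
x' = x̄ + K·y = [-1504/4185, 54017/16740, -3041/1395]
P' = (I − K·H)·P̄ = [19966/4185 -92689/8370 9374/1395; -92689/8370 921197/33480 -46091/2790; 9374/1395 -46091/2790 4846/465]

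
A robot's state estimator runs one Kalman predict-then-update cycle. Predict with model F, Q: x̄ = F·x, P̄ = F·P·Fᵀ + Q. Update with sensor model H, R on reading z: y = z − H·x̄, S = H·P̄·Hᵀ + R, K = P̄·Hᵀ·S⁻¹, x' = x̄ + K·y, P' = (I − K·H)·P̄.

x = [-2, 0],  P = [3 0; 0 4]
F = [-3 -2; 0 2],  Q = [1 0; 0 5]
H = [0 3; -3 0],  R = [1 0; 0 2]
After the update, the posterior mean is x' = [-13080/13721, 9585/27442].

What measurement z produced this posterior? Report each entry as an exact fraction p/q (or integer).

x̄ = F·x = [6, 0]
P̄ = F·P·Fᵀ + Q = [44 -16; -16 21]
S = H·P̄·Hᵀ + R = [190 144; 144 398]
K = P̄·Hᵀ·S⁻¹ = [-24/13721 -4542/13721; 9081/27442 12/13721]
x' − x̄ = [-95406/13721, 9585/27442] = K·y
y = (KᵀK)⁻¹·Kᵀ·(x' − x̄) = [1, 21]
z = y + H·x̄ = [1, 21] + [0, -18] = [1, 3]

z = [1, 3]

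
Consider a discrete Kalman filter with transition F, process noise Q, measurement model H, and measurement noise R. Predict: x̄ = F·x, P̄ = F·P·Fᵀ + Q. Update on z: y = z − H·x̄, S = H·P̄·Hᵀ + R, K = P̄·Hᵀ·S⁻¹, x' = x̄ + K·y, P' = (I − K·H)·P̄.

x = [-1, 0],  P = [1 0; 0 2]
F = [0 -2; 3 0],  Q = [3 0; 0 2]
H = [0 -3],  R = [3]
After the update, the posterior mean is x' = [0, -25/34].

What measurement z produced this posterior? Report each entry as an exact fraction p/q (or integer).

x̄ = F·x = [0, -3]
P̄ = F·P·Fᵀ + Q = [11 0; 0 11]
S = H·P̄·Hᵀ + R = [102]
K = P̄·Hᵀ·S⁻¹ = [0; -11/34]
x' − x̄ = [0, 77/34] = K·y
y = (KᵀK)⁻¹·Kᵀ·(x' − x̄) = [-7]
z = y + H·x̄ = [-7] + [9] = [2]

z = [2]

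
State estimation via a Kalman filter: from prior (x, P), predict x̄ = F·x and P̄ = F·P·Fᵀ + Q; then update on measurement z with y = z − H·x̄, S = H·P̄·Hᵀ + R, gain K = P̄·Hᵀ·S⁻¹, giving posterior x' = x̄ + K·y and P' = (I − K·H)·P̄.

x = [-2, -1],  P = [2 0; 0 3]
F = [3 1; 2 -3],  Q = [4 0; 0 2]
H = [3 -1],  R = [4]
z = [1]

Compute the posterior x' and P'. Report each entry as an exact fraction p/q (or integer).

x' = [-28/31, -209/62]
P' = [127/31 345/31; 345/31 1049/31]

x̄ = F·x = [-7, -1]
P̄ = F·P·Fᵀ + Q = [25 3; 3 37]
y = z − H·x̄ = [21]
S = H·P̄·Hᵀ + R = [248]
K = P̄·Hᵀ·S⁻¹ = [9/31; -7/62]
x' = x̄ + K·y = [-28/31, -209/62]
P' = (I − K·H)·P̄ = [127/31 345/31; 345/31 1049/31]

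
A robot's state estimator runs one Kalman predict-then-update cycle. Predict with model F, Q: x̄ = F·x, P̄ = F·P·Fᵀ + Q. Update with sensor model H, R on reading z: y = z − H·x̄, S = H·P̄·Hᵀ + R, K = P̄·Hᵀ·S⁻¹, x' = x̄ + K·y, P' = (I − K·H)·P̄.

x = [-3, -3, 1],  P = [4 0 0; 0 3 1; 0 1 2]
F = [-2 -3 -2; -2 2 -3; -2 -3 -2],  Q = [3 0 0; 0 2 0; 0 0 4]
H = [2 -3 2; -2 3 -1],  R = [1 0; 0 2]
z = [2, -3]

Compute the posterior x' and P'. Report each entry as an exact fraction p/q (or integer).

x' = [-5603/11707, -18102/11707, -9249/11707]
P' = [193533/23414 157881/23414 52467/23414; 157881/23414 145359/23414 69549/23414; 52467/23414 69549/23414 62459/23414]

x̄ = F·x = [13, -3, 13]
P̄ = F·P·Fᵀ + Q = [66 15 63; 15 36 15; 63 15 67]
y = z − H·x̄ = [-59, 45]
S = H·P̄·Hᵀ + R = [1001 -785; -785 639]
K = P̄·Hᵀ·S⁻¹ = [18357/23414 17055/23414; 18783/23414 25383/23414; 21205/23414 20627/23414]
x' = x̄ + K·y = [-5603/11707, -18102/11707, -9249/11707]
P' = (I − K·H)·P̄ = [193533/23414 157881/23414 52467/23414; 157881/23414 145359/23414 69549/23414; 52467/23414 69549/23414 62459/23414]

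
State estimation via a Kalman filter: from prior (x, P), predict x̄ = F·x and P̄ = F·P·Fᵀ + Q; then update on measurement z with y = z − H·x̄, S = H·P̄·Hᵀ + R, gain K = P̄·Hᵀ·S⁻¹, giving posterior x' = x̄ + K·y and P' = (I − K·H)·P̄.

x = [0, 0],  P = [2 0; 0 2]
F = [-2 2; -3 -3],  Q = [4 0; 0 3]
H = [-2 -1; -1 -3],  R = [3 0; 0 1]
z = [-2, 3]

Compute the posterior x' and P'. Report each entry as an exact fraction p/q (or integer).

x' = [7000/4147, -45/29]
P' = [4380/4147 -12/29; -12/29 39/145]

x̄ = F·x = [0, 0]
P̄ = F·P·Fᵀ + Q = [20 0; 0 39]
y = z − H·x̄ = [-2, 3]
S = H·P̄·Hᵀ + R = [122 157; 157 372]
K = P̄·Hᵀ·S⁻¹ = [-2348/4147 768/4147; 27/145 -57/145]
x' = x̄ + K·y = [7000/4147, -45/29]
P' = (I − K·H)·P̄ = [4380/4147 -12/29; -12/29 39/145]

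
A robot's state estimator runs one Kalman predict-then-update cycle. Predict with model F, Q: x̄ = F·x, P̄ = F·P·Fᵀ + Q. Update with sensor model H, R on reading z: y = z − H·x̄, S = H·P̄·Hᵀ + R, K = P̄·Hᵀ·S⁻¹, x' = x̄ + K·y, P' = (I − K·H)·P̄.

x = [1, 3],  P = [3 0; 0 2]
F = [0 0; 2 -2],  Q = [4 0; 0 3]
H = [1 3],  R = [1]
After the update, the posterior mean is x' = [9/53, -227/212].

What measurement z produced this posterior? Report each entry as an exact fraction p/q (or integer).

x̄ = F·x = [0, -4]
P̄ = F·P·Fᵀ + Q = [4 0; 0 23]
S = H·P̄·Hᵀ + R = [212]
K = P̄·Hᵀ·S⁻¹ = [1/53; 69/212]
x' − x̄ = [9/53, 621/212] = K·y
y = (KᵀK)⁻¹·Kᵀ·(x' − x̄) = [9]
z = y + H·x̄ = [9] + [-12] = [-3]

z = [-3]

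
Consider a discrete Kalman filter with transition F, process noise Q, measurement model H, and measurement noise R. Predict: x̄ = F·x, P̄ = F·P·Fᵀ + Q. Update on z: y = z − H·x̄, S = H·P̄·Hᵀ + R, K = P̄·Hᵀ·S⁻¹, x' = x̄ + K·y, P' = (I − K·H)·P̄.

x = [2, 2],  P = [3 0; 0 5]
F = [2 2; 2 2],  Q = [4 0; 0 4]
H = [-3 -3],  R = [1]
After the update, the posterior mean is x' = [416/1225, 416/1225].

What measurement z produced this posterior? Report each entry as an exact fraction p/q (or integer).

x̄ = F·x = [8, 8]
P̄ = F·P·Fᵀ + Q = [36 32; 32 36]
S = H·P̄·Hᵀ + R = [1225]
K = P̄·Hᵀ·S⁻¹ = [-204/1225; -204/1225]
x' − x̄ = [-9384/1225, -9384/1225] = K·y
y = (KᵀK)⁻¹·Kᵀ·(x' − x̄) = [46]
z = y + H·x̄ = [46] + [-48] = [-2]

z = [-2]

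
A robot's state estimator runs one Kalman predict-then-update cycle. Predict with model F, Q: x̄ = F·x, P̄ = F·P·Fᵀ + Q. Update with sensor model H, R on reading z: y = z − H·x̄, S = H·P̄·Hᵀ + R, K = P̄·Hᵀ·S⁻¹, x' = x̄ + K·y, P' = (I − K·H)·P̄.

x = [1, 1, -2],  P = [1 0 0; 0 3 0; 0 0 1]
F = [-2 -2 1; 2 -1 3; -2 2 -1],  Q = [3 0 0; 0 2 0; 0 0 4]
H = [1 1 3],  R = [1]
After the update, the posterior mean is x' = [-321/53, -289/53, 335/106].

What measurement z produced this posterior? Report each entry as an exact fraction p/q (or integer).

z = [-2]

x̄ = F·x = [-6, -5, 2]
P̄ = F·P·Fᵀ + Q = [20 5 -9; 5 18 -13; -9 -13 21]
S = H·P̄·Hᵀ + R = [106]
K = P̄·Hᵀ·S⁻¹ = [-1/53; -8/53; 41/106]
x' − x̄ = [-3/53, -24/53, 123/106] = K·y
y = (KᵀK)⁻¹·Kᵀ·(x' − x̄) = [3]
z = y + H·x̄ = [3] + [-5] = [-2]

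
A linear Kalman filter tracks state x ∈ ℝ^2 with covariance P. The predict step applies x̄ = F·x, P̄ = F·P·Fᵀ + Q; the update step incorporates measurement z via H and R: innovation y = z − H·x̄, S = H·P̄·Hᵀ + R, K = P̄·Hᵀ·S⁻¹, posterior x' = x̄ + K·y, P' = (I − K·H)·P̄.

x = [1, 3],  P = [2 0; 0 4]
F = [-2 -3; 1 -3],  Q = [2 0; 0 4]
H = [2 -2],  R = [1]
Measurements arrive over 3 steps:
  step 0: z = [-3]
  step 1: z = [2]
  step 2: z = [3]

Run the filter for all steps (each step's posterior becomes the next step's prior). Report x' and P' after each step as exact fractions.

step 0: x̄ = F·x = [-11, -8]
step 0: P̄ = F·P·Fᵀ + Q = [46 32; 32 42]
step 0: y = z − H·x̄ = [3]
step 0: S = H·P̄·Hᵀ + R = [97]
step 0: K = P̄·Hᵀ·S⁻¹ = [28/97; -20/97]
step 0: x' = x̄ + K·y = [-983/97, -836/97]
step 0: P' = (I − K·H)·P̄ = [3678/97 3664/97; 3664/97 3674/97]
step 1: x̄ = F·x = [4474/97, 1525/97]
step 1: P̄ = F·P·Fᵀ + Q = [91940/97 36702/97; 36702/97 15148/97]
step 1: y = z − H·x̄ = [-5704/97]
step 1: S = H·P̄·Hᵀ + R = [134833/97]
step 1: K = P̄·Hᵀ·S⁻¹ = [110476/134833; 43108/134833]
step 1: x' = x̄ + K·y = [-277446/134833, -415131/134833]
step 1: P' = (I − K·H)·P̄ = [1975252/134833 1920014/134833; 1920014/134833 1898460/134833]
step 2: x̄ = F·x = [1800285/134833, 967947/134833]
step 2: P̄ = F·P·Fᵀ + Q = [48296982/134833 18895678/134833; 18895678/134833 8080640/134833]
step 2: y = z − H·x̄ = [-1260177/134833]
step 2: S = H·P̄·Hᵀ + R = [74479897/134833]
step 2: K = P̄·Hᵀ·S⁻¹ = [58802608/74479897; 21630076/74479897]
step 2: x' = x̄ + K·y = [444871413/74479897, 332521479/74479897]
step 2: P' = (I − K·H)·P̄ = [1033927430/74479897 1004526126/74479897; 1004526126/74479897 993711088/74479897]

step 0: x' = [-983/97, -836/97], P' = [3678/97 3664/97; 3664/97 3674/97]
step 1: x' = [-277446/134833, -415131/134833], P' = [1975252/134833 1920014/134833; 1920014/134833 1898460/134833]
step 2: x' = [444871413/74479897, 332521479/74479897], P' = [1033927430/74479897 1004526126/74479897; 1004526126/74479897 993711088/74479897]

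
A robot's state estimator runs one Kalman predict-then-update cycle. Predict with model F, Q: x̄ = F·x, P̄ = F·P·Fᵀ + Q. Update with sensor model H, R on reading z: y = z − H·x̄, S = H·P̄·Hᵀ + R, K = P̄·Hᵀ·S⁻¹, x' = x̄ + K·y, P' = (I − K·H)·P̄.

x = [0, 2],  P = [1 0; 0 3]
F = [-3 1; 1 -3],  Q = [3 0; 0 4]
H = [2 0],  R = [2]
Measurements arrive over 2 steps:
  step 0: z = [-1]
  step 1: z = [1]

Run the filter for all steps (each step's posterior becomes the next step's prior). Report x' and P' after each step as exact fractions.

step 0: x' = [-13/31, -126/31], P' = [15/31 -12/31; -12/31 704/31]
step 1: x' = [917/2039, 8950/2039], P' = [1004/2039 -2277/2039; -2277/2039 96125/2039]

step 0: x̄ = F·x = [2, -6]
step 0: P̄ = F·P·Fᵀ + Q = [15 -12; -12 32]
step 0: y = z − H·x̄ = [-5]
step 0: S = H·P̄·Hᵀ + R = [62]
step 0: K = P̄·Hᵀ·S⁻¹ = [15/31; -12/31]
step 0: x' = x̄ + K·y = [-13/31, -126/31]
step 0: P' = (I − K·H)·P̄ = [15/31 -12/31; -12/31 704/31]
step 1: x̄ = F·x = [-87/31, 365/31]
step 1: P̄ = F·P·Fᵀ + Q = [1004/31 -2277/31; -2277/31 6547/31]
step 1: y = z − H·x̄ = [205/31]
step 1: S = H·P̄·Hᵀ + R = [4078/31]
step 1: K = P̄·Hᵀ·S⁻¹ = [1004/2039; -2277/2039]
step 1: x' = x̄ + K·y = [917/2039, 8950/2039]
step 1: P' = (I − K·H)·P̄ = [1004/2039 -2277/2039; -2277/2039 96125/2039]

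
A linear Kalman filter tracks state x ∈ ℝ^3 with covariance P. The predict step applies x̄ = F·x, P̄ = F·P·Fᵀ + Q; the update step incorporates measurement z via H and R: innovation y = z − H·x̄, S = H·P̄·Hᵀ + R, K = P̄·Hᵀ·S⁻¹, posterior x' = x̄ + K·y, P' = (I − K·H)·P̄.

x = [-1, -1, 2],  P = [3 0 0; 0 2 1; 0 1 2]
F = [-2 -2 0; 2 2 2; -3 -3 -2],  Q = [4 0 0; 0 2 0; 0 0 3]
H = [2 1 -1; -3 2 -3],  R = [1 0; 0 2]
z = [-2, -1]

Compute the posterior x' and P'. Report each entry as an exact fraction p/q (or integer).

x' = [-24487/51093, 3928/51093, 15061/17031]
P' = [7318/51093 -7108/51093 -2644/17031; -7108/51093 84514/51093 20032/17031; -2644/17031 20032/17031 5886/5677]

x̄ = F·x = [4, 0, 2]
P̄ = F·P·Fᵀ + Q = [24 -24 34; -24 38 -48; 34 -48 68]
y = z − H·x̄ = [-8, 17]
S = H·P̄·Hᵀ + R = [67 250; 250 2458]
K = P̄·Hᵀ·S⁻¹ = [15460/51093 -6187/51093; 10202/51093 5032/51093; -2914/17031 -2489/17031]
x' = x̄ + K·y = [-24487/51093, 3928/51093, 15061/17031]
P' = (I − K·H)·P̄ = [7318/51093 -7108/51093 -2644/17031; -7108/51093 84514/51093 20032/17031; -2644/17031 20032/17031 5886/5677]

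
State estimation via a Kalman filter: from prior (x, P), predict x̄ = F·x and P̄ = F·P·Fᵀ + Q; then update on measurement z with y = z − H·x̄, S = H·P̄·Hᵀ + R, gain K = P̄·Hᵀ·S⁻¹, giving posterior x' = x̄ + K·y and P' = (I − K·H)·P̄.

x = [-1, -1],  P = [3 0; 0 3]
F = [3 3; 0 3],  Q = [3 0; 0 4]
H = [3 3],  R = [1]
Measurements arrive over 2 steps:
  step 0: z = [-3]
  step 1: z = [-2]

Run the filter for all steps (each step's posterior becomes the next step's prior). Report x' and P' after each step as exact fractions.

step 0: x̄ = F·x = [-6, -3]
step 0: P̄ = F·P·Fᵀ + Q = [57 27; 27 31]
step 0: y = z − H·x̄ = [24]
step 0: S = H·P̄·Hᵀ + R = [1279]
step 0: K = P̄·Hᵀ·S⁻¹ = [252/1279; 174/1279]
step 0: x' = x̄ + K·y = [-1626/1279, 339/1279]
step 0: P' = (I − K·H)·P̄ = [9399/1279 -9315/1279; -9315/1279 9373/1279]
step 1: x̄ = F·x = [-3861/1279, 1017/1279]
step 1: P̄ = F·P·Fᵀ + Q = [5115/1279 522/1279; 522/1279 89473/1279]
step 1: y = z − H·x̄ = [5974/1279]
step 1: S = H·P̄·Hᵀ + R = [861967/1279]
step 1: K = P̄·Hᵀ·S⁻¹ = [16911/861967; 269985/861967]
step 1: x' = x̄ + K·y = [-87003/29723, 67119/29723]
step 1: P' = (I − K·H)·P̄ = [3223596/861967 -3217959/861967; -3217959/861967 3307954/861967]

step 0: x' = [-1626/1279, 339/1279], P' = [9399/1279 -9315/1279; -9315/1279 9373/1279]
step 1: x' = [-87003/29723, 67119/29723], P' = [3223596/861967 -3217959/861967; -3217959/861967 3307954/861967]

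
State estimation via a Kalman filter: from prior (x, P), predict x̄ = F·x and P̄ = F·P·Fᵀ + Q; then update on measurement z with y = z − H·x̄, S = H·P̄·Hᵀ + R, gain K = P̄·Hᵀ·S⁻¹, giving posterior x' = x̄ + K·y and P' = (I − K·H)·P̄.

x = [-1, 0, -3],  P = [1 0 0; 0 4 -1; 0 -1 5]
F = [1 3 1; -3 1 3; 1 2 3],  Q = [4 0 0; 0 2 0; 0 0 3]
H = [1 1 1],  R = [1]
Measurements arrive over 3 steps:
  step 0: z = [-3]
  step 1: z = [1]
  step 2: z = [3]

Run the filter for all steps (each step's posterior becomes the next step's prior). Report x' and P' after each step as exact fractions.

step 0: x̄ = F·x = [-4, -6, -10]
step 0: P̄ = F·P·Fᵀ + Q = [40 14 29; 14 54 41; 29 41 53]
step 0: y = z − H·x̄ = [17]
step 0: S = H·P̄·Hᵀ + R = [316]
step 0: K = P̄·Hᵀ·S⁻¹ = [83/316; 109/316; 123/316]
step 0: x' = x̄ + K·y = [147/316, -43/316, -1069/316]
step 0: P' = (I − K·H)·P̄ = [5751/316 -4623/316 -1045/316; -4623/316 5183/316 -451/316; -1045/316 -451/316 1619/316]
step 1: x̄ = F·x = [-1051/316, -3691/316, -1573/158]
step 1: P̄ = F·P·Fᵀ + Q = [22747/316 35627/316 4725/158; 35627/316 115987/316 16505/158; 4725/158 16505/158 2957/79]
step 1: y = z − H·x̄ = [2051/79]
step 1: S = H·P̄·Hᵀ + R = [76763/79]
step 1: K = P̄·Hᵀ·S⁻¹ = [16956/76763; 46156/76763; 468/2647]
step 1: x' = x̄ + K·y = [739609/307052, 1206729/307052, -28405/5294]
step 1: P' = (I − K·H)·P̄ = [7545623/307052 -5008217/307052 -42579/5294; -5008217/307052 4835503/307052 6161/5294; -42579/5294 6161/5294 18677/2647]
step 2: x̄ = F·x = [1356153/153526, -1488642/76763, -1789403/307052]
step 2: P̄ = F·P·Fᵀ + Q = [5403863/76763 10502088/76763 6034771/153526; 10502088/76763 42376202/76763 12401886/76763; 6034771/153526 12401886/76763 16745275/307052]
step 2: y = z − H·x̄ = [5952821/307052]
step 2: S = H·P̄·Hᵀ + R = [415543463/307052]
step 2: K = P̄·Hᵀ·S⁻¹ = [75693346/415543463; 261120704/415543463; 78422361/415543463]
step 2: x' = x̄ + K·y = [5138119822/415543463, -2996160250/415543463, -901282004/415543463]
step 2: P' = (I − K·H)·P̄ = [10593245280/415543463 -7519259704/415543463 -2998292230/415543463; -7519259704/415543463 7336193394/415543463 444187014/415543463; -2998292230/415543463 444187014/415543463 2632527577/415543463]

step 0: x' = [147/316, -43/316, -1069/316], P' = [5751/316 -4623/316 -1045/316; -4623/316 5183/316 -451/316; -1045/316 -451/316 1619/316]
step 1: x' = [739609/307052, 1206729/307052, -28405/5294], P' = [7545623/307052 -5008217/307052 -42579/5294; -5008217/307052 4835503/307052 6161/5294; -42579/5294 6161/5294 18677/2647]
step 2: x' = [5138119822/415543463, -2996160250/415543463, -901282004/415543463], P' = [10593245280/415543463 -7519259704/415543463 -2998292230/415543463; -7519259704/415543463 7336193394/415543463 444187014/415543463; -2998292230/415543463 444187014/415543463 2632527577/415543463]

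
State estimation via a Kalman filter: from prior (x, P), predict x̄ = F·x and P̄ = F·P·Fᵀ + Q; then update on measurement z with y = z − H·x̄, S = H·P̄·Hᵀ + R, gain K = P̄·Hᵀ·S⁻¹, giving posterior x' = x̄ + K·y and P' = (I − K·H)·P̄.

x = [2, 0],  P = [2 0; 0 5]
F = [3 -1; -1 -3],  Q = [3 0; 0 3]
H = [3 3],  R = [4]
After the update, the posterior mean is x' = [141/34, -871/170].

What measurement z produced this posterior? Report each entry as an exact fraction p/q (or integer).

z = [-3]

x̄ = F·x = [6, -2]
P̄ = F·P·Fᵀ + Q = [26 9; 9 50]
S = H·P̄·Hᵀ + R = [850]
K = P̄·Hᵀ·S⁻¹ = [21/170; 177/850]
x' − x̄ = [-63/34, -531/170] = K·y
y = (KᵀK)⁻¹·Kᵀ·(x' − x̄) = [-15]
z = y + H·x̄ = [-15] + [12] = [-3]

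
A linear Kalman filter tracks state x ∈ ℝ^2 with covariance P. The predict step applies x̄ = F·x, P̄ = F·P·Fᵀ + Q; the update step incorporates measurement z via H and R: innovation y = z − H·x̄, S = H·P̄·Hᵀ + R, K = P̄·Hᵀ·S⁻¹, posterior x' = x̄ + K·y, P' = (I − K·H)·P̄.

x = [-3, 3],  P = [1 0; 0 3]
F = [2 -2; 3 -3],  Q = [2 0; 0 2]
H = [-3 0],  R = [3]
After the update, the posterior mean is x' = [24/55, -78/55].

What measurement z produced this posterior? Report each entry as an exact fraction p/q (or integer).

x̄ = F·x = [-12, -18]
P̄ = F·P·Fᵀ + Q = [18 24; 24 38]
S = H·P̄·Hᵀ + R = [165]
K = P̄·Hᵀ·S⁻¹ = [-18/55; -24/55]
x' − x̄ = [684/55, 912/55] = K·y
y = (KᵀK)⁻¹·Kᵀ·(x' − x̄) = [-38]
z = y + H·x̄ = [-38] + [36] = [-2]

z = [-2]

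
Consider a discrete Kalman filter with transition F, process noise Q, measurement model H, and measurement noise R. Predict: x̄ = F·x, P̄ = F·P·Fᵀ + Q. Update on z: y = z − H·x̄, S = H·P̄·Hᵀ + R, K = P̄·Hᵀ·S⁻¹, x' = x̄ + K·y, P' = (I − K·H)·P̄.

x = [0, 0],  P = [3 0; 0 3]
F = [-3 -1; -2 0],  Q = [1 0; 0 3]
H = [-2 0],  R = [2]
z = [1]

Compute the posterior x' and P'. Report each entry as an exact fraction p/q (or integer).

x̄ = F·x = [0, 0]
P̄ = F·P·Fᵀ + Q = [31 18; 18 15]
y = z − H·x̄ = [1]
S = H·P̄·Hᵀ + R = [126]
K = P̄·Hᵀ·S⁻¹ = [-31/63; -2/7]
x' = x̄ + K·y = [-31/63, -2/7]
P' = (I − K·H)·P̄ = [31/63 2/7; 2/7 33/7]

x' = [-31/63, -2/7]
P' = [31/63 2/7; 2/7 33/7]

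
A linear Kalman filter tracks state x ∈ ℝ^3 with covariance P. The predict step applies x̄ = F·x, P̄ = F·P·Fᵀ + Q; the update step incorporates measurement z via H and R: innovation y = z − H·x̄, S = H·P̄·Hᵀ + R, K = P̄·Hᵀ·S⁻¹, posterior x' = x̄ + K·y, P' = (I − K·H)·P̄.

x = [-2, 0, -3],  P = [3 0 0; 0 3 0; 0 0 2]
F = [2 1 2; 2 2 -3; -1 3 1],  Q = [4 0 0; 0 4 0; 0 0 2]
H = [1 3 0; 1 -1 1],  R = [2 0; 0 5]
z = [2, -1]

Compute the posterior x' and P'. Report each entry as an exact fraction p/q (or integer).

x̄ = F·x = [-10, 5, -1]
P̄ = F·P·Fᵀ + Q = [27 6 7; 6 46 6; 7 6 34]
y = z − H·x̄ = [-3, 15]
S = H·P̄·Hᵀ + R = [479 -74; -74 102]
K = P̄·Hᵀ·S⁻¹ = [3331/21691 8371/21691; 6086/21691 -2815/21691; 2570/21691 18615/43382]
x' = x̄ + K·y = [-101338/21691, 47972/21691, 220423/43382]
P' = (I − K·H)·P̄ = [201374/21691 -64904/21691 -224423/21691; -64904/21691 25692/21691 76521/21691; -224423/21691 76521/21691 694963/43382]

x' = [-101338/21691, 47972/21691, 220423/43382]
P' = [201374/21691 -64904/21691 -224423/21691; -64904/21691 25692/21691 76521/21691; -224423/21691 76521/21691 694963/43382]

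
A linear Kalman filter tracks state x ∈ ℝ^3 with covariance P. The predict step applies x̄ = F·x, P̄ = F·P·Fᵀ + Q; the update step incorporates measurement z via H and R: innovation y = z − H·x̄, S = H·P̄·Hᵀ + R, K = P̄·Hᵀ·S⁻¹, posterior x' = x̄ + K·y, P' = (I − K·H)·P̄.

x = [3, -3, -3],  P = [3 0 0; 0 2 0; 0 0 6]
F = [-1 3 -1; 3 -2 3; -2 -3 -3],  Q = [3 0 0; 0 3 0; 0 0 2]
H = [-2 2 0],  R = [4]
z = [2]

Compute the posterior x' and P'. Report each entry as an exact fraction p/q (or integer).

x̄ = F·x = [-9, 6, 12]
P̄ = F·P·Fᵀ + Q = [30 -39 6; -39 92 -60; 6 -60 86]
y = z − H·x̄ = [-28]
S = H·P̄·Hᵀ + R = [804]
K = P̄·Hᵀ·S⁻¹ = [-23/134; 131/402; -11/67]
x' = x̄ + K·y = [-281/67, -628/201, 1112/67]
P' = (I − K·H)·P̄ = [423/67 400/67 -1116/67; 400/67 1331/201 -1138/67; -1116/67 -1138/67 4310/67]

x' = [-281/67, -628/201, 1112/67]
P' = [423/67 400/67 -1116/67; 400/67 1331/201 -1138/67; -1116/67 -1138/67 4310/67]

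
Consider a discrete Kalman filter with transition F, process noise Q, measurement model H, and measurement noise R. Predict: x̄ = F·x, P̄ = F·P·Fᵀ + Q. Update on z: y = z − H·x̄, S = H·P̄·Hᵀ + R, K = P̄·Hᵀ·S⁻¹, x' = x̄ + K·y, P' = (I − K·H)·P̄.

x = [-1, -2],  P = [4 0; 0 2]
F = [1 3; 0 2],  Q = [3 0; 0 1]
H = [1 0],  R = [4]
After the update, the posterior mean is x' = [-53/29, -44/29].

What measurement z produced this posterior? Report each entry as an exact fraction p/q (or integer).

z = [-1]

x̄ = F·x = [-7, -4]
P̄ = F·P·Fᵀ + Q = [25 12; 12 9]
S = H·P̄·Hᵀ + R = [29]
K = P̄·Hᵀ·S⁻¹ = [25/29; 12/29]
x' − x̄ = [150/29, 72/29] = K·y
y = (KᵀK)⁻¹·Kᵀ·(x' − x̄) = [6]
z = y + H·x̄ = [6] + [-7] = [-1]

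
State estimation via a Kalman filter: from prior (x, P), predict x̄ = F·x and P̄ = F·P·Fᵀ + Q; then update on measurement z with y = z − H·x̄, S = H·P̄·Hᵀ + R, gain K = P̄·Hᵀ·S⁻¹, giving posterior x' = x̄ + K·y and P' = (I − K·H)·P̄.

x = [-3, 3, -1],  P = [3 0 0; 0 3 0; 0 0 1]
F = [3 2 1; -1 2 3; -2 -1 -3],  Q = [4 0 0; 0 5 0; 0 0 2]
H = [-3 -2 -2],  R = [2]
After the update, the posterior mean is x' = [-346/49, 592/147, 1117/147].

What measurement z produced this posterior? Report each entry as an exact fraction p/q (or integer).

z = [-2]

x̄ = F·x = [-4, 6, 6]
P̄ = F·P·Fᵀ + Q = [44 6 -27; 6 29 -9; -27 -9 26]
S = H·P̄·Hᵀ + R = [294]
K = P̄·Hᵀ·S⁻¹ = [-15/49; -29/147; 47/294]
x' − x̄ = [-150/49, -290/147, 235/147] = K·y
y = (KᵀK)⁻¹·Kᵀ·(x' − x̄) = [10]
z = y + H·x̄ = [10] + [-12] = [-2]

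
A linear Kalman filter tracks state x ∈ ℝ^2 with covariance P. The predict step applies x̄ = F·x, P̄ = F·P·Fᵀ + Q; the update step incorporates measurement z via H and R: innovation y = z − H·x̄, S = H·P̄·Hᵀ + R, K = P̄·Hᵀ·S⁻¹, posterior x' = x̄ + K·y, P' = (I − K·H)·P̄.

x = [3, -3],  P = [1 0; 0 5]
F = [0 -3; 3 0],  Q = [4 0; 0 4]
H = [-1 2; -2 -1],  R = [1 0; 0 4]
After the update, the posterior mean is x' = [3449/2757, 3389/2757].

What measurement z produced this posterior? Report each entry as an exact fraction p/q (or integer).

z = [1, -3]

x̄ = F·x = [9, 9]
P̄ = F·P·Fᵀ + Q = [49 0; 0 13]
S = H·P̄·Hᵀ + R = [102 72; 72 213]
K = P̄·Hᵀ·S⁻¹ = [-1127/5514 -1078/2757; 1079/2757 -533/2757]
x' − x̄ = [-21364/2757, -21424/2757] = K·y
y = (KᵀK)⁻¹·Kᵀ·(x' − x̄) = [-8, 24]
z = y + H·x̄ = [-8, 24] + [9, -27] = [1, -3]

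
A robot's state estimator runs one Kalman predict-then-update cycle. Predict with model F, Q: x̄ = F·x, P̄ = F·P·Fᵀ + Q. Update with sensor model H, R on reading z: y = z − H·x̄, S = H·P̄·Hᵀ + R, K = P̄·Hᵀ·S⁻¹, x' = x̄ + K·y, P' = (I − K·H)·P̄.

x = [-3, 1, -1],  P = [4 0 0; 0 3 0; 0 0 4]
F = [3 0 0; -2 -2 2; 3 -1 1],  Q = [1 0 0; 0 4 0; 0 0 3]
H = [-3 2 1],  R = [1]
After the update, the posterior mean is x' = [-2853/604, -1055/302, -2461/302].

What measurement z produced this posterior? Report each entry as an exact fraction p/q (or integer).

z = [-1]

x̄ = F·x = [-9, 2, -11]
P̄ = F·P·Fᵀ + Q = [37 -24 36; -24 48 -10; 36 -10 46]
S = H·P̄·Hᵀ + R = [604]
K = P̄·Hᵀ·S⁻¹ = [-123/604; 79/302; -41/302]
x' − x̄ = [2583/604, -1659/302, 861/302] = K·y
y = (KᵀK)⁻¹·Kᵀ·(x' − x̄) = [-21]
z = y + H·x̄ = [-21] + [20] = [-1]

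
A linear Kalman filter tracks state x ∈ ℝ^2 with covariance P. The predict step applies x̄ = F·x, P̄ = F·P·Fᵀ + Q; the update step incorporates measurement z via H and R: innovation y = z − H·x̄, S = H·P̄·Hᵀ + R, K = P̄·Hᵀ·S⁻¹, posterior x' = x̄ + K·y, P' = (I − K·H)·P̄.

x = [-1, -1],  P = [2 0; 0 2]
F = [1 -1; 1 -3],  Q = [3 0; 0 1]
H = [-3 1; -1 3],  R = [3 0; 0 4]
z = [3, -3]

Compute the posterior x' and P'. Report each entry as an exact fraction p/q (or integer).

x' = [-8479/5912, -8265/5912]
P' = [2657/5912 1839/5912; 1839/5912 3489/5912]

x̄ = F·x = [0, 2]
P̄ = F·P·Fᵀ + Q = [7 8; 8 21]
y = z − H·x̄ = [1, -9]
S = H·P̄·Hᵀ + R = [39 4; 4 152]
K = P̄·Hᵀ·S⁻¹ = [-511/1478 715/5912; -169/1478 2157/5912]
x' = x̄ + K·y = [-8479/5912, -8265/5912]
P' = (I − K·H)·P̄ = [2657/5912 1839/5912; 1839/5912 3489/5912]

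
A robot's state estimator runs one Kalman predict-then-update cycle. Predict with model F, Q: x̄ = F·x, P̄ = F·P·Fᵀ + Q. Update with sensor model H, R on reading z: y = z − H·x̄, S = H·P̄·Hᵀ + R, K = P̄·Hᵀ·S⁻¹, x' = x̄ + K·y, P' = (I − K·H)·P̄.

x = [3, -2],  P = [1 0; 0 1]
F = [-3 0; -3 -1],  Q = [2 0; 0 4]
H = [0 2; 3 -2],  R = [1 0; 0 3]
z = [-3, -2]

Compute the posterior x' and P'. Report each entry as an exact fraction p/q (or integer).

x̄ = F·x = [-9, -7]
P̄ = F·P·Fᵀ + Q = [11 9; 9 14]
y = z − H·x̄ = [11, 11]
S = H·P̄·Hᵀ + R = [57 -2; -2 50]
K = P̄·Hᵀ·S⁻¹ = [465/1423 891/2846; 699/1423 -1/2846]
x' = x̄ + K·y = [-5583/2846, -4555/2846]
P' = (I − K·H)·P̄ = [1201/2846 465/2846; 465/2846 699/2846]

x' = [-5583/2846, -4555/2846]
P' = [1201/2846 465/2846; 465/2846 699/2846]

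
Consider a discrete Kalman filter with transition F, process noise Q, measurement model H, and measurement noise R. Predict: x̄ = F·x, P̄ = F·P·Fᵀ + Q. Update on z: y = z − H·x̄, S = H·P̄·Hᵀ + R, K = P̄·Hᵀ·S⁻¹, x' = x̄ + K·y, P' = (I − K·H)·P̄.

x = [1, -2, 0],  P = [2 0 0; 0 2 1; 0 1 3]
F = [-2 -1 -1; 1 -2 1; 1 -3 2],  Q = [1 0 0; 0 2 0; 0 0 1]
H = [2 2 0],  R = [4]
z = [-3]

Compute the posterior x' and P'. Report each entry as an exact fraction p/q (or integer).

x' = [-91/24, 41/16, 103/24]
P' = [47/6 -29/4 -53/6; -29/4 61/8 37/4; -53/6 37/4 101/6]

x̄ = F·x = [0, 5, 7]
P̄ = F·P·Fᵀ + Q = [16 -2 -3; -2 11 13; -3 13 21]
y = z − H·x̄ = [-13]
S = H·P̄·Hᵀ + R = [96]
K = P̄·Hᵀ·S⁻¹ = [7/24; 3/16; 5/24]
x' = x̄ + K·y = [-91/24, 41/16, 103/24]
P' = (I − K·H)·P̄ = [47/6 -29/4 -53/6; -29/4 61/8 37/4; -53/6 37/4 101/6]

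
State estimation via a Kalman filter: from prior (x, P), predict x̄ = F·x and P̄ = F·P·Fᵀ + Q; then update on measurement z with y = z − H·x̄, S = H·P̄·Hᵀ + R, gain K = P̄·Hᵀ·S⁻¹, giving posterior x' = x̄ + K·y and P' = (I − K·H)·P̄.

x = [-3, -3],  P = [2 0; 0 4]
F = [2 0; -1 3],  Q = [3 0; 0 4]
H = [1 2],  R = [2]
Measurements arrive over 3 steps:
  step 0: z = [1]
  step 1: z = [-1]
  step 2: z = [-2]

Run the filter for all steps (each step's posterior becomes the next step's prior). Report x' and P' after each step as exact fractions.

step 0: x' = [-311/55, 106/33], P' = [602/55 -60/11; -60/11 106/33]
step 1: x' = [-5117/2505, 5033/7515], P' = [15226/835 -23984/2505; -23984/2505 41396/7515]
step 2: x' = [-185818/183119, -255554/549357], P' = [3451546/183119 -1819204/183119; -1819204/183119 1047042/183119]

step 0: x̄ = F·x = [-6, -6]
step 0: P̄ = F·P·Fᵀ + Q = [11 -4; -4 42]
step 0: y = z − H·x̄ = [19]
step 0: S = H·P̄·Hᵀ + R = [165]
step 0: K = P̄·Hᵀ·S⁻¹ = [1/55; 16/33]
step 0: x' = x̄ + K·y = [-311/55, 106/33]
step 0: P' = (I − K·H)·P̄ = [602/55 -60/11; -60/11 106/33]
step 1: x̄ = F·x = [-622/55, 841/55]
step 1: P̄ = F·P·Fᵀ + Q = [2573/55 -3004/55; -3004/55 4212/55]
step 1: y = z − H·x̄ = [-223/11]
step 1: S = H·P̄·Hᵀ + R = [1503/11]
step 1: K = P̄·Hᵀ·S⁻¹ = [-229/501; 1084/1503]
step 1: x' = x̄ + K·y = [-5117/2505, 5033/7515]
step 1: P' = (I − K·H)·P̄ = [15226/835 -23984/2505; -23984/2505 41396/7515]
step 2: x̄ = F·x = [-10234/2505, 2030/501]
step 2: P̄ = F·P·Fᵀ + Q = [63409/835 -15684/167; -15684/167 21586/167]
step 2: y = z − H·x̄ = [-15076/2505]
step 2: S = H·P̄·Hᵀ + R = [183119/835]
step 2: K = P̄·Hᵀ·S⁻¹ = [-93431/183119; 137440/183119]
step 2: x' = x̄ + K·y = [-185818/183119, -255554/549357]
step 2: P' = (I − K·H)·P̄ = [3451546/183119 -1819204/183119; -1819204/183119 1047042/183119]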